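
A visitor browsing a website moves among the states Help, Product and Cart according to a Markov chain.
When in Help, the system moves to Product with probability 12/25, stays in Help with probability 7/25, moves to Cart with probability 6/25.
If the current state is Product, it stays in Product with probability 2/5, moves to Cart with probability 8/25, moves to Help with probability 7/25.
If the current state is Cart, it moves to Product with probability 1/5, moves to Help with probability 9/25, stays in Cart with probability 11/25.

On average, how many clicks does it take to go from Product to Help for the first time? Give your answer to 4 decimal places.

Let t(s) be the expected number of clicks to first reach Help from state s, with t(Help) = 0. Conditioning on the first click:
t(Product) = 1 + 0.4·t(Product) + 0.32·t(Cart)
t(Cart) = 1 + 0.2·t(Product) + 0.44·t(Cart)
Solving: t(Product) = 3.2353, t(Cart) = 2.9412.
Expected clicks from Product to Help: 3.2353.

3.2353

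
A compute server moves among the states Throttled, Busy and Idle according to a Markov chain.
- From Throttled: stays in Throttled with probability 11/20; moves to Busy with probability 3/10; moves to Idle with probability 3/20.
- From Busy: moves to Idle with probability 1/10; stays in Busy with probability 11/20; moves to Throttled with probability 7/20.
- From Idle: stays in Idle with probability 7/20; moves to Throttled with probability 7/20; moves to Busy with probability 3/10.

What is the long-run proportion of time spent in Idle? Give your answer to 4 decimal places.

0.1625

Let the stationary distribution be π with π = πP and π_1 + π_2 + π_3 = 1.
π_1 = 0.55·π_1 + 0.35·π_2 + 0.35·π_3
π_2 = 0.3·π_1 + 0.55·π_2 + 0.3·π_3
Solving with the normalization constraint gives π = (0.4375, 0.4000, 0.1625).
So the stationary probability of Idle is 0.1625.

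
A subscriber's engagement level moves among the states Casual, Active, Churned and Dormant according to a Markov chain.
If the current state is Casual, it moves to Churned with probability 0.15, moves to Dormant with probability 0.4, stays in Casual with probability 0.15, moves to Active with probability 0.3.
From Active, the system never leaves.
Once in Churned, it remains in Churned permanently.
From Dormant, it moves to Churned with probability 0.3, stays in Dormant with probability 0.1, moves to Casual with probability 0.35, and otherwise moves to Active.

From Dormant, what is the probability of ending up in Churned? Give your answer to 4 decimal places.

0.4920

Let h(s) be the probability of absorption at Churned starting from transient state s. Then h(Churned) = 1 and h(Active) = 0. By first-step analysis:
h(Casual) = 0.15·h(Casual) + 0.3·0 + 0.15·1 + 0.4·h(Dormant)
h(Dormant) = 0.35·h(Casual) + 0.25·0 + 0.3·1 + 0.1·h(Dormant)
Solving: h(Casual) = 0.4080, h(Dormant) = 0.4920.
Starting from Dormant, the probability is 0.4920.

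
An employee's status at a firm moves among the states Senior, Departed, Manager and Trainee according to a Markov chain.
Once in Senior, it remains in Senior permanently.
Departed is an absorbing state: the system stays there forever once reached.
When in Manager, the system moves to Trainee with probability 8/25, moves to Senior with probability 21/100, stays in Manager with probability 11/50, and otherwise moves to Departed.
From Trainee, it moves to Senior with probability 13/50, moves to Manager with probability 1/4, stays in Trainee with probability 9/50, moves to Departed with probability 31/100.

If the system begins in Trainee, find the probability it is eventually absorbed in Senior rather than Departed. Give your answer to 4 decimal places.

Let h(s) be the probability of absorption at Senior starting from transient state s. Then h(Senior) = 1 and h(Departed) = 0. By first-step analysis:
h(Manager) = 0.21·1 + 0.25·0 + 0.22·h(Manager) + 0.32·h(Trainee)
h(Trainee) = 0.26·1 + 0.31·0 + 0.25·h(Manager) + 0.18·h(Trainee)
Solving: h(Manager) = 0.4564, h(Trainee) = 0.4562.
Starting from Trainee, the probability is 0.4562.

0.4562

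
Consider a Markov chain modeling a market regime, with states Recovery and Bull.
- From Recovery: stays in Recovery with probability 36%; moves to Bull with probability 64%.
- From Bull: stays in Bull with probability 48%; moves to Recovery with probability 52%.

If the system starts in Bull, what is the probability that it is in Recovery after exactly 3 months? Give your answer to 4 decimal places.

0.4501

Propagate the distribution vector 3 months from Bull.
After 0 months: (0.0000, 1.0000)
After 1 month: (0.5200, 0.4800)
After 2 months: (0.4368, 0.5632)
After 3 months: (0.4501, 0.5499)
P(in Recovery after 3 months) = 0.4501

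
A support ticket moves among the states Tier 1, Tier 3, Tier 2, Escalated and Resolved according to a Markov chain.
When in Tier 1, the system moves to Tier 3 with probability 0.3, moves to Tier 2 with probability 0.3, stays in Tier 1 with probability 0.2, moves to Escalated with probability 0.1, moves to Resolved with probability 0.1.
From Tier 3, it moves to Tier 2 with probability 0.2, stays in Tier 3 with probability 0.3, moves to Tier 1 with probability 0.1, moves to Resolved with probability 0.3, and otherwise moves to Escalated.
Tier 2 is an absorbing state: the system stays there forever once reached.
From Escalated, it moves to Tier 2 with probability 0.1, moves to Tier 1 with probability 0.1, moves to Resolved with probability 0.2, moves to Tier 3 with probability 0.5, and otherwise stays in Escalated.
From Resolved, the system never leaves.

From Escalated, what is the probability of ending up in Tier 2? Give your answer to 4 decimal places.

0.4147

Let h(s) be the probability of absorption at Tier 2 starting from transient state s. Then h(Tier 2) = 1 and h(Resolved) = 0. By first-step analysis:
h(Tier 1) = 0.2·h(Tier 1) + 0.3·h(Tier 3) + 0.3·1 + 0.1·h(Escalated) + 0.1·0
h(Tier 3) = 0.1·h(Tier 1) + 0.3·h(Tier 3) + 0.2·1 + 0.1·h(Escalated) + 0.3·0
h(Escalated) = 0.1·h(Tier 1) + 0.5·h(Tier 3) + 0.1·1 + 0.1·h(Escalated) + 0.2·0
Solving: h(Tier 1) = 0.5877, h(Tier 3) = 0.4289, h(Escalated) = 0.4147.
Starting from Escalated, the probability is 0.4147.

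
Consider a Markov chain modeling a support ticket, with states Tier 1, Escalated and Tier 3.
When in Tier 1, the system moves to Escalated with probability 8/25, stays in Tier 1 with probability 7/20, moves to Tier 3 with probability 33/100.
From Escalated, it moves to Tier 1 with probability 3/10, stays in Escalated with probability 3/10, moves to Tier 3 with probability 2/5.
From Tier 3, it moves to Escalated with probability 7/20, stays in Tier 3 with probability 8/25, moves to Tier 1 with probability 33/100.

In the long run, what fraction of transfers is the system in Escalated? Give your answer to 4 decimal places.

Let the stationary distribution be π with π = πP and π_1 + π_2 + π_3 = 1.
π_1 = 0.35·π_1 + 0.3·π_2 + 0.33·π_3
π_2 = 0.32·π_1 + 0.3·π_2 + 0.35·π_3
Solving with the normalization constraint gives π = (0.3268, 0.3240, 0.3492).
So the stationary probability of Escalated is 0.3240.

0.3240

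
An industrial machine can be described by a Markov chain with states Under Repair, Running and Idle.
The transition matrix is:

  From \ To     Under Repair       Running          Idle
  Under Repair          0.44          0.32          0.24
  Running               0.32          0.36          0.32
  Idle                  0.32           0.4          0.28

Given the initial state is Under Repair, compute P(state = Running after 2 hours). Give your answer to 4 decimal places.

0.3520

Sum over the intermediate state after 1 hour:
P = P(Under Repair→Under Repair)·P(Under Repair→Running) + P(Under Repair→Running)·P(Running→Running) + P(Under Repair→Idle)·P(Idle→Running)
  = 0.44×0.32 + 0.32×0.36 + 0.24×0.4
  = 0.1408 + 0.1152 + 0.0960 = 0.3520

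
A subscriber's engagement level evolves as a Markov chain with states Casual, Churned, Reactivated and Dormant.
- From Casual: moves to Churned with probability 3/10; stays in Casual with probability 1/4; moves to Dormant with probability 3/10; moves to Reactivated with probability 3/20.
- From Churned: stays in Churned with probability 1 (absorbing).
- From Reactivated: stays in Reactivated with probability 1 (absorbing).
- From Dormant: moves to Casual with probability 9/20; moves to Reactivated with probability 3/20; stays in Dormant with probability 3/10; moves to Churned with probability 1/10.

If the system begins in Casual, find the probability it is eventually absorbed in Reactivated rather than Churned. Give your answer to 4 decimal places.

0.3846

Let h(s) be the probability of absorption at Reactivated starting from transient state s. Then h(Reactivated) = 1 and h(Churned) = 0. By first-step analysis:
h(Casual) = 0.25·h(Casual) + 0.3·0 + 0.15·1 + 0.3·h(Dormant)
h(Dormant) = 0.45·h(Casual) + 0.1·0 + 0.15·1 + 0.3·h(Dormant)
Solving: h(Casual) = 0.3846, h(Dormant) = 0.4615.
Starting from Casual, the probability is 0.3846.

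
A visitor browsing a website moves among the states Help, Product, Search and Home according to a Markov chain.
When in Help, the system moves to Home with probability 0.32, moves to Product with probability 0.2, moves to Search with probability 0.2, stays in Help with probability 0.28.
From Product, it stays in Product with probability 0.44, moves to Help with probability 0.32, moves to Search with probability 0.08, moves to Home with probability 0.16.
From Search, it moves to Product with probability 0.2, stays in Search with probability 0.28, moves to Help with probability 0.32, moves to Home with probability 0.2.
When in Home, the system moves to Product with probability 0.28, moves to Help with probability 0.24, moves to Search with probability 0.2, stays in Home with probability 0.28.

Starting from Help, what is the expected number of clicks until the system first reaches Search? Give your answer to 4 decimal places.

Let t(s) be the expected number of clicks to first reach Search from state s, with t(Search) = 0. Conditioning on the first click:
t(Help) = 1 + 0.28·t(Help) + 0.2·t(Product) + 0.32·t(Home)
t(Product) = 1 + 0.32·t(Help) + 0.44·t(Product) + 0.16·t(Home)
t(Home) = 1 + 0.24·t(Help) + 0.28·t(Product) + 0.28·t(Home)
Solving: t(Help) = 6.0569, t(Product) = 6.9981, t(Home) = 6.1293.
Expected clicks from Help to Search: 6.0569.

6.0569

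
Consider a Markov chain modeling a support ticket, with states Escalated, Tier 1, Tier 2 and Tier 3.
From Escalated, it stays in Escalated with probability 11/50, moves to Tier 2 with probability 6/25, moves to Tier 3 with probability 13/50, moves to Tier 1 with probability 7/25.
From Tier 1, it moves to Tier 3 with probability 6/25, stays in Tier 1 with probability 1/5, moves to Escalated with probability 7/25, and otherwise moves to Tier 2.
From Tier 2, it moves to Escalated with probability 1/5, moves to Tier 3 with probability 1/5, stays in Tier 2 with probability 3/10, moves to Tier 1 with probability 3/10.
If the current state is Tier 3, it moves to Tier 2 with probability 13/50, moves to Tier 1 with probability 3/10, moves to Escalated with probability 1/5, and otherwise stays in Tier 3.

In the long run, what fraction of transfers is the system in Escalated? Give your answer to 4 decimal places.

Let the stationary distribution be π with π = πP and π_1 + π_2 + π_3 + π_4 = 1.
π_1 = 0.22·π_1 + 0.28·π_2 + 0.2·π_3 + 0.2·π_4
π_2 = 0.28·π_1 + 0.2·π_2 + 0.3·π_3 + 0.3·π_4
π_3 = 0.24·π_1 + 0.28·π_2 + 0.3·π_3 + 0.26·π_4
Solving with the normalization constraint gives π = (0.2260, 0.2686, 0.2717, 0.2337).
So the stationary probability of Escalated is 0.2260.

0.2260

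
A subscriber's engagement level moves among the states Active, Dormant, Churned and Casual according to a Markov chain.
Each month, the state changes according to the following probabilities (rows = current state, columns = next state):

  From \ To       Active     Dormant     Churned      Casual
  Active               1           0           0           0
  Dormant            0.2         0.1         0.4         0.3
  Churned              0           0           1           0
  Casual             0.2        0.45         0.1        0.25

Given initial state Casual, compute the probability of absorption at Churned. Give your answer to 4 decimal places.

0.5000

Let h(s) be the probability of absorption at Churned starting from transient state s. Then h(Churned) = 1 and h(Active) = 0. By first-step analysis:
h(Dormant) = 0.2·0 + 0.1·h(Dormant) + 0.4·1 + 0.3·h(Casual)
h(Casual) = 0.2·0 + 0.45·h(Dormant) + 0.1·1 + 0.25·h(Casual)
Solving: h(Dormant) = 0.6111, h(Casual) = 0.5000.
Starting from Casual, the probability is 0.5000.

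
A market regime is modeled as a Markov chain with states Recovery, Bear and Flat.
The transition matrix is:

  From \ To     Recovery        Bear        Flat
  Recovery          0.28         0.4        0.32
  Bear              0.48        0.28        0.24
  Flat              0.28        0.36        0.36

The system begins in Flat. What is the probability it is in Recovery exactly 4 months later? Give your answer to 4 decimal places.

0.3493

Propagate the distribution vector 4 months from Flat.
After 0 months: (0.0000, 0.0000, 1.0000)
After 1 month: (0.2800, 0.3600, 0.3600)
After 2 months: (0.3520, 0.3424, 0.3056)
After 3 months: (0.3485, 0.3467, 0.3048)
After 4 months: (0.3493, 0.3462, 0.3045)
P(in Recovery after 4 months) = 0.3493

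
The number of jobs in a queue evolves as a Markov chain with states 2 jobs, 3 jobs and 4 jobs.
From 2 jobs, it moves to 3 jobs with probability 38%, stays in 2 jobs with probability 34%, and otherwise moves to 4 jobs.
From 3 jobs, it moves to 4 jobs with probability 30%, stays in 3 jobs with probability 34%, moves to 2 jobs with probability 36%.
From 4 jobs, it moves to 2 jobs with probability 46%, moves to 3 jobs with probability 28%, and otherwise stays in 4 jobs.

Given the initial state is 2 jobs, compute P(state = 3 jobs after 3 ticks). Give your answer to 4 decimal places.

Propagate the distribution vector 3 ticks from 2 jobs.
After 0 ticks: (1.0000, 0.0000, 0.0000)
After 1 tick: (0.3400, 0.3800, 0.2800)
After 2 ticks: (0.3812, 0.3368, 0.2820)
After 3 ticks: (0.3806, 0.3383, 0.2811)
P(in 3 jobs after 3 ticks) = 0.3383

0.3383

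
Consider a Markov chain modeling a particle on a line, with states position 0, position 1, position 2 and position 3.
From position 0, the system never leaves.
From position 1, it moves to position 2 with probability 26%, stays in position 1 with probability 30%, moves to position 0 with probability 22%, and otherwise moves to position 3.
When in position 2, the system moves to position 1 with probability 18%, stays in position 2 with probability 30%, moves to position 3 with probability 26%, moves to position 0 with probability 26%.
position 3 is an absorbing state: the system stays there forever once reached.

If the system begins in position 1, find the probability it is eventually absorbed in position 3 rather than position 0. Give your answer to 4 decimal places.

Let h(s) be the probability of absorption at position 3 starting from transient state s. Then h(position 3) = 1 and h(position 0) = 0. By first-step analysis:
h(position 1) = 0.22·0 + 0.3·h(position 1) + 0.26·h(position 2) + 0.22·1
h(position 2) = 0.26·0 + 0.18·h(position 1) + 0.3·h(position 2) + 0.26·1
Solving: h(position 1) = 0.5000, h(position 2) = 0.5000.
Starting from position 1, the probability is 0.5000.

0.5000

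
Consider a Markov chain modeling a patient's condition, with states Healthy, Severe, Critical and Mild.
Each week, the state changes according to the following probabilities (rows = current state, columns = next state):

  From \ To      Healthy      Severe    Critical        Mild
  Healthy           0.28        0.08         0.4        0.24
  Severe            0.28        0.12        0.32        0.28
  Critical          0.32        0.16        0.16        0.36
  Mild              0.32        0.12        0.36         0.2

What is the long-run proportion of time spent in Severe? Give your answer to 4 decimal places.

Let the stationary distribution be π with π = πP and π_1 + π_2 + π_3 + π_4 = 1.
π_1 = 0.28·π_1 + 0.28·π_2 + 0.32·π_3 + 0.32·π_4
π_2 = 0.08·π_1 + 0.12·π_2 + 0.16·π_3 + 0.12·π_4
π_3 = 0.4·π_1 + 0.32·π_2 + 0.16·π_3 + 0.36·π_4
Solving with the normalization constraint gives π = (0.3031, 0.1201, 0.3061, 0.2707).
So the stationary probability of Severe is 0.1201.

0.1201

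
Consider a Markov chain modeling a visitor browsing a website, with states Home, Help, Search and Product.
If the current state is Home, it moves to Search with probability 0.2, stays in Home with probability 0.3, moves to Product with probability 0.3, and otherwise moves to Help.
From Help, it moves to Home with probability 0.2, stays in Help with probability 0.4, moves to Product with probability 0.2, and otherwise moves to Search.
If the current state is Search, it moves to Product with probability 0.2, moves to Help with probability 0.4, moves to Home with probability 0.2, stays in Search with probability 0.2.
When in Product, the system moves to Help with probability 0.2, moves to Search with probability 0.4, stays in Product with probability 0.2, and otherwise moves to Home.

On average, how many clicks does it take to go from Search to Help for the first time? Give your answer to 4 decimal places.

Let t(s) be the expected number of clicks to first reach Help from state s, with t(Help) = 0. Conditioning on the first click:
t(Home) = 1 + 0.3·t(Home) + 0.2·t(Search) + 0.3·t(Product)
t(Search) = 1 + 0.2·t(Home) + 0.2·t(Search) + 0.2·t(Product)
t(Product) = 1 + 0.2·t(Home) + 0.4·t(Search) + 0.2·t(Product)
Solving: t(Home) = 4.0000, t(Search) = 3.2143, t(Product) = 3.8571.
Expected clicks from Search to Help: 3.2143.

3.2143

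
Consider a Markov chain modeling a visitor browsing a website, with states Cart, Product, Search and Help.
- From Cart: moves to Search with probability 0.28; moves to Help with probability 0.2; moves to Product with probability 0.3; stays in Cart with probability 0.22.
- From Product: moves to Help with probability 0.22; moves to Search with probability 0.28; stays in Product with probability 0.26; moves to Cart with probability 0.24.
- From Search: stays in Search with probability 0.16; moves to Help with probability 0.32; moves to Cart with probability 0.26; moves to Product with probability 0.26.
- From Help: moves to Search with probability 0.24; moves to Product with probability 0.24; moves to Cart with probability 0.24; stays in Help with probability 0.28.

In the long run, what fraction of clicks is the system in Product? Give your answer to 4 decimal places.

Let the stationary distribution be π with π = πP and π_1 + π_2 + π_3 + π_4 = 1.
π_1 = 0.22·π_1 + 0.24·π_2 + 0.26·π_3 + 0.24·π_4
π_2 = 0.3·π_1 + 0.26·π_2 + 0.26·π_3 + 0.24·π_4
π_3 = 0.28·π_1 + 0.28·π_2 + 0.16·π_3 + 0.24·π_4
Solving with the normalization constraint gives π = (0.2400, 0.2645, 0.2409, 0.2546).
So the stationary probability of Product is 0.2645.

0.2645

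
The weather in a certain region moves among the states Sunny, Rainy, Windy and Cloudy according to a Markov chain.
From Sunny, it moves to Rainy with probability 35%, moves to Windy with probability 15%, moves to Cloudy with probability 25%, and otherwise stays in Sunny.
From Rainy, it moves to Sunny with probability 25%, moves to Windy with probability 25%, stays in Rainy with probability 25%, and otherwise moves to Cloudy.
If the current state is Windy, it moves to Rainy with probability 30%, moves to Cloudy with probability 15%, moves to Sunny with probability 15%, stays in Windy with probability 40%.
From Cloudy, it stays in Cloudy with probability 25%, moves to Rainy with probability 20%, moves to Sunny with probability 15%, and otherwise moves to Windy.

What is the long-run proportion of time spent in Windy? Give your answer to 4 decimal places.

Let the stationary distribution be π with π = πP and π_1 + π_2 + π_3 + π_4 = 1.
π_1 = 0.25·π_1 + 0.25·π_2 + 0.15·π_3 + 0.15·π_4
π_2 = 0.35·π_1 + 0.25·π_2 + 0.3·π_3 + 0.2·π_4
π_3 = 0.15·π_1 + 0.25·π_2 + 0.4·π_3 + 0.4·π_4
Solving with the normalization constraint gives π = (0.1971, 0.2742, 0.3096, 0.2190).
So the stationary probability of Windy is 0.3096.

0.3096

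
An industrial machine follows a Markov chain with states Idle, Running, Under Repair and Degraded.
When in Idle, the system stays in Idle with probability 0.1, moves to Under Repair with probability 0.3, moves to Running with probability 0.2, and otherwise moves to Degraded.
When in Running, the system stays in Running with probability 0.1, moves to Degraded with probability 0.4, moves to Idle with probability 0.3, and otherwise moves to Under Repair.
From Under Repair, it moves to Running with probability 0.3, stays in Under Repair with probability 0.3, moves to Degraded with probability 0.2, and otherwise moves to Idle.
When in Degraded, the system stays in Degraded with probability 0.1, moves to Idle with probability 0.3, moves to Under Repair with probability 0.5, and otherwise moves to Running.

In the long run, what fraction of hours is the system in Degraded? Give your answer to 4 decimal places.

0.2565

Let the stationary distribution be π with π = πP and π_1 + π_2 + π_3 + π_4 = 1.
π_1 = 0.1·π_1 + 0.3·π_2 + 0.2·π_3 + 0.3·π_4
π_2 = 0.2·π_1 + 0.1·π_2 + 0.3·π_3 + 0.1·π_4
π_3 = 0.3·π_1 + 0.2·π_2 + 0.3·π_3 + 0.5·π_4
Solving with the normalization constraint gives π = (0.2223, 0.1887, 0.3324, 0.2565).
So the stationary probability of Degraded is 0.2565.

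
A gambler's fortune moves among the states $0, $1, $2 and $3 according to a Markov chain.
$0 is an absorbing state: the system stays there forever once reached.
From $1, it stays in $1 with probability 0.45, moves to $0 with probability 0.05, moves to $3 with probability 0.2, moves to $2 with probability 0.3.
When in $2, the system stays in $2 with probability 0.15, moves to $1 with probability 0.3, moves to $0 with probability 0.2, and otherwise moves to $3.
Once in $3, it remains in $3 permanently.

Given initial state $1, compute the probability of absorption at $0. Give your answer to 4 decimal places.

0.2715

Let h(s) be the probability of absorption at $0 starting from transient state s. Then h($0) = 1 and h($3) = 0. By first-step analysis:
h($1) = 0.05·1 + 0.45·h($1) + 0.3·h($2) + 0.2·0
h($2) = 0.2·1 + 0.3·h($1) + 0.15·h($2) + 0.35·0
Solving: h($1) = 0.2715, h($2) = 0.3311.
Starting from $1, the probability is 0.2715.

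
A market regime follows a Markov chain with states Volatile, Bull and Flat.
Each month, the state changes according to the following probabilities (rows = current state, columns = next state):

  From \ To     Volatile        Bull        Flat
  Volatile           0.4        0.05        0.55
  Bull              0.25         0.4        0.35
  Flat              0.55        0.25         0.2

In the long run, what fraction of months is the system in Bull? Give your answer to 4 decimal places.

0.1935

Let the stationary distribution be π with π = πP and π_1 + π_2 + π_3 = 1.
π_1 = 0.4·π_1 + 0.25·π_2 + 0.55·π_3
π_2 = 0.05·π_1 + 0.4·π_2 + 0.25·π_3
Solving with the normalization constraint gives π = (0.4278, 0.1935, 0.3787).
So the stationary probability of Bull is 0.1935.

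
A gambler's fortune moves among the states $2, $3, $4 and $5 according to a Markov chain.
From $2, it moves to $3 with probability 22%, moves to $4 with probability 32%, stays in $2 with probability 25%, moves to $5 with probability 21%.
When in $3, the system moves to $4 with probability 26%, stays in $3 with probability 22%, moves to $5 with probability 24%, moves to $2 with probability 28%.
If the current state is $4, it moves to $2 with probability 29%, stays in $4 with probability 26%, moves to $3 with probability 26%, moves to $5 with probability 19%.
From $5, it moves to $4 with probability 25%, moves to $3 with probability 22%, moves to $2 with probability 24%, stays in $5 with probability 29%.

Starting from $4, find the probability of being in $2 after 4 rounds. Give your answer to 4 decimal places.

0.2656

Propagate the distribution vector 4 rounds from $4.
After 0 rounds: (0.0000, 0.0000, 1.0000, 0.0000)
After 1 round: (0.2900, 0.2600, 0.2600, 0.1900)
After 2 rounds: (0.2663, 0.2304, 0.2755, 0.2278)
After 3 rounds: (0.2657, 0.2310, 0.2737, 0.2296)
After 4 rounds: (0.2656, 0.2309, 0.2736, 0.2298)
P(in $2 after 4 rounds) = 0.2656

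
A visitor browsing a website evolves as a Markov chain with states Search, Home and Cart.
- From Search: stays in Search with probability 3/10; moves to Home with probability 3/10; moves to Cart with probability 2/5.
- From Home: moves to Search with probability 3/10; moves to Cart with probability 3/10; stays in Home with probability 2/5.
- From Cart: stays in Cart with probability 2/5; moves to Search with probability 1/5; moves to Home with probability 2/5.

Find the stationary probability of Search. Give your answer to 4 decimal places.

0.2637

Let the stationary distribution be π with π = πP and π_1 + π_2 + π_3 = 1.
π_1 = 0.3·π_1 + 0.3·π_2 + 0.2·π_3
π_2 = 0.3·π_1 + 0.4·π_2 + 0.4·π_3
Solving with the normalization constraint gives π = (0.2637, 0.3736, 0.3626).
So the stationary probability of Search is 0.2637.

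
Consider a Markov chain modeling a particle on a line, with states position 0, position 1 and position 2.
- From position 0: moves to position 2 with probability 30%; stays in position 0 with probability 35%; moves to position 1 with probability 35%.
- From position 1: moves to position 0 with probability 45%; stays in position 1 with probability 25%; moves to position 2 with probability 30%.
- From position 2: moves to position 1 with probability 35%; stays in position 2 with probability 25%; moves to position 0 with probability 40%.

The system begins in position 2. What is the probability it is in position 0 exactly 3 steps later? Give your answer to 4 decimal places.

Propagate the distribution vector 3 steps from position 2.
After 0 steps: (0.0000, 0.0000, 1.0000)
After 1 step: (0.4000, 0.3500, 0.2500)
After 2 steps: (0.3975, 0.3150, 0.2875)
After 3 steps: (0.3959, 0.3185, 0.2856)
P(in position 0 after 3 steps) = 0.3959

0.3959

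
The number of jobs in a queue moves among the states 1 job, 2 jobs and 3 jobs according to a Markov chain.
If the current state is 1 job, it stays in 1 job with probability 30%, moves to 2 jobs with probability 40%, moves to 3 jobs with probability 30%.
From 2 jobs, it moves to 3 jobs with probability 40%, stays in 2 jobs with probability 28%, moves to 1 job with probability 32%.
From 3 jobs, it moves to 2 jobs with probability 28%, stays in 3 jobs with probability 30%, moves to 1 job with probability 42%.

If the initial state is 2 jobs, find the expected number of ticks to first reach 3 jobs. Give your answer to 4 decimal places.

Let t(s) be the expected number of ticks to first reach 3 jobs from state s, with t(3 jobs) = 0. Conditioning on the first tick:
t(1 job) = 1 + 0.3·t(1 job) + 0.4·t(2 jobs)
t(2 jobs) = 1 + 0.32·t(1 job) + 0.28·t(2 jobs)
Solving: t(1 job) = 2.9787, t(2 jobs) = 2.7128.
Expected ticks from 2 jobs to 3 jobs: 2.7128.

2.7128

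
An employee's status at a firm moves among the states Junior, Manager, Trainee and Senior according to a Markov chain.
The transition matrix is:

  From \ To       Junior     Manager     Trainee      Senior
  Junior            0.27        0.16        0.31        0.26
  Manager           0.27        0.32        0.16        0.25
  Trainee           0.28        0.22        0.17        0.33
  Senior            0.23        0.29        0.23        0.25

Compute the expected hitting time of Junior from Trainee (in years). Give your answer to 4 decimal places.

Let t(s) be the expected number of years to first reach Junior from state s, with t(Junior) = 0. Conditioning on the first year:
t(Manager) = 1 + 0.32·t(Manager) + 0.16·t(Trainee) + 0.25·t(Senior)
t(Trainee) = 1 + 0.22·t(Manager) + 0.17·t(Trainee) + 0.33·t(Senior)
t(Senior) = 1 + 0.29·t(Manager) + 0.23·t(Trainee) + 0.25·t(Senior)
Solving: t(Manager) = 3.8281, t(Trainee) = 3.8017, t(Senior) = 3.9794.
Expected years from Trainee to Junior: 3.8017.

3.8017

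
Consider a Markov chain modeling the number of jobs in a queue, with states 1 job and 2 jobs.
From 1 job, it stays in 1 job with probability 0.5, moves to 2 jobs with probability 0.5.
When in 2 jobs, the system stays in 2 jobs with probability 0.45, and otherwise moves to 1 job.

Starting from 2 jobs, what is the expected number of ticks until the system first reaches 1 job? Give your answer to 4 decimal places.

1.8182

Let t(s) be the expected number of ticks to first reach 1 job from state s, with t(1 job) = 0. Conditioning on the first tick:
t(2 jobs) = 1 + 0.45·t(2 jobs)
Solving: t(2 jobs) = 1.8182.
Expected ticks from 2 jobs to 1 job: 1.8182.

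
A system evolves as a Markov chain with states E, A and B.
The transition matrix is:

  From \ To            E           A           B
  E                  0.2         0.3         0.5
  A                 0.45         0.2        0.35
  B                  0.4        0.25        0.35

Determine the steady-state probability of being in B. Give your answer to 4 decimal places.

0.4016

Let the stationary distribution be π with π = πP and π_1 + π_2 + π_3 = 1.
π_1 = 0.2·π_1 + 0.45·π_2 + 0.4·π_3
π_2 = 0.3·π_1 + 0.2·π_2 + 0.25·π_3
Solving with the normalization constraint gives π = (0.3439, 0.2545, 0.4016).
So the stationary probability of B is 0.4016.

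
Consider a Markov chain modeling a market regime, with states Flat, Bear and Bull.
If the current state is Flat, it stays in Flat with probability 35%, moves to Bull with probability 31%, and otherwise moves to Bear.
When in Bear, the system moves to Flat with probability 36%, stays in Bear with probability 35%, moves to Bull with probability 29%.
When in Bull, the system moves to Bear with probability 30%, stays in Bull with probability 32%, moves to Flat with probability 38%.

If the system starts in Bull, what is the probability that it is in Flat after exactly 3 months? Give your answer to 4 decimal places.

Propagate the distribution vector 3 months from Bull.
After 0 months: (0.0000, 0.0000, 1.0000)
After 1 month: (0.3800, 0.3000, 0.3200)
After 2 months: (0.3626, 0.3302, 0.3072)
After 3 months: (0.3625, 0.3310, 0.3065)
P(in Flat after 3 months) = 0.3625

0.3625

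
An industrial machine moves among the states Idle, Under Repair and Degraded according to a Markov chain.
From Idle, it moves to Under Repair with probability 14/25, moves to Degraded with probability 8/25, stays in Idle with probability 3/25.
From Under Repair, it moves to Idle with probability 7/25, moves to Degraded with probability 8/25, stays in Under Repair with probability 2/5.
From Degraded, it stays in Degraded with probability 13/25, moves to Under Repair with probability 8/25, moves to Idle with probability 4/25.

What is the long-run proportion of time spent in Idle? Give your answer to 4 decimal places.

0.2000

Let the stationary distribution be π with π = πP and π_1 + π_2 + π_3 = 1.
π_1 = 0.12·π_1 + 0.28·π_2 + 0.16·π_3
π_2 = 0.56·π_1 + 0.4·π_2 + 0.32·π_3
Solving with the normalization constraint gives π = (0.2000, 0.4000, 0.4000).
So the stationary probability of Idle is 0.2000.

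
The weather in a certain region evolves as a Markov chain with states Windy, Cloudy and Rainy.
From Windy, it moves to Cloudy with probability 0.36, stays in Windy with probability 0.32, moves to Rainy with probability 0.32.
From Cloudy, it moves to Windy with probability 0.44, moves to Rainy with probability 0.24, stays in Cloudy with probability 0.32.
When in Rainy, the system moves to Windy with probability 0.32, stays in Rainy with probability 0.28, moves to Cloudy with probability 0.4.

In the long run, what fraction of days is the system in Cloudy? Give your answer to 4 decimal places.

0.3569

Let the stationary distribution be π with π = πP and π_1 + π_2 + π_3 = 1.
π_1 = 0.32·π_1 + 0.44·π_2 + 0.32·π_3
π_2 = 0.36·π_1 + 0.32·π_2 + 0.4·π_3
Solving with the normalization constraint gives π = (0.3628, 0.3569, 0.2802).
So the stationary probability of Cloudy is 0.3569.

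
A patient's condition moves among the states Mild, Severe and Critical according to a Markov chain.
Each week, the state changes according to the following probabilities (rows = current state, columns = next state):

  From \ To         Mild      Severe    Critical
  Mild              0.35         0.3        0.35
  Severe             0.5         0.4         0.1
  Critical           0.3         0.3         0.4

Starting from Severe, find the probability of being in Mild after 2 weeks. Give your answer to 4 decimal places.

0.4050

Sum over the intermediate state after 1 week:
P = P(Severe→Mild)·P(Mild→Mild) + P(Severe→Severe)·P(Severe→Mild) + P(Severe→Critical)·P(Critical→Mild)
  = 0.5×0.35 + 0.4×0.5 + 0.1×0.3
  = 0.1750 + 0.2000 + 0.0300 = 0.4050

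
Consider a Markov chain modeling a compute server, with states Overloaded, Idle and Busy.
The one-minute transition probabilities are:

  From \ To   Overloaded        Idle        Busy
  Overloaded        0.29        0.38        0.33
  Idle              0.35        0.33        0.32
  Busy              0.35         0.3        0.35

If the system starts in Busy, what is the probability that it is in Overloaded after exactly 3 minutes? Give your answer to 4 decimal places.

0.3303

Propagate the distribution vector 3 minutes from Busy.
After 0 minutes: (0.0000, 0.0000, 1.0000)
After 1 minute: (0.3500, 0.3000, 0.3500)
After 2 minutes: (0.3290, 0.3370, 0.3340)
After 3 minutes: (0.3303, 0.3364, 0.3333)
P(in Overloaded after 3 minutes) = 0.3303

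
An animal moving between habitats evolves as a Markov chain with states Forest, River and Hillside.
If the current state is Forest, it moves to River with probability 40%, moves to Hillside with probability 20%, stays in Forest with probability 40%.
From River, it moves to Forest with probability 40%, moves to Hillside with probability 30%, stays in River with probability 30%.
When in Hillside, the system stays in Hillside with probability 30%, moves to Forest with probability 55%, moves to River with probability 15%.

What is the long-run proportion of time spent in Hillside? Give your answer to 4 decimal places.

Let the stationary distribution be π with π = πP and π_1 + π_2 + π_3 = 1.
π_1 = 0.4·π_1 + 0.4·π_2 + 0.55·π_3
π_2 = 0.4·π_1 + 0.3·π_2 + 0.15·π_3
Solving with the normalization constraint gives π = (0.4384, 0.3054, 0.2562).
So the stationary probability of Hillside is 0.2562.

0.2562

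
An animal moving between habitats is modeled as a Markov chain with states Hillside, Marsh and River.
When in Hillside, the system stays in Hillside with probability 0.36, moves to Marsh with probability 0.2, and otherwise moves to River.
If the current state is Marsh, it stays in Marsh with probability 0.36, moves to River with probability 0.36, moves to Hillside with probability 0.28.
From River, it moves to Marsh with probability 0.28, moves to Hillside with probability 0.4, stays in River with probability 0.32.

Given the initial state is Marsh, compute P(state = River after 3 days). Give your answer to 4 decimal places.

0.3729

Propagate the distribution vector 3 days from Marsh.
After 0 days: (0.0000, 1.0000, 0.0000)
After 1 day: (0.2800, 0.3600, 0.3600)
After 2 days: (0.3456, 0.2864, 0.3680)
After 3 days: (0.3518, 0.2753, 0.3729)
P(in River after 3 days) = 0.3729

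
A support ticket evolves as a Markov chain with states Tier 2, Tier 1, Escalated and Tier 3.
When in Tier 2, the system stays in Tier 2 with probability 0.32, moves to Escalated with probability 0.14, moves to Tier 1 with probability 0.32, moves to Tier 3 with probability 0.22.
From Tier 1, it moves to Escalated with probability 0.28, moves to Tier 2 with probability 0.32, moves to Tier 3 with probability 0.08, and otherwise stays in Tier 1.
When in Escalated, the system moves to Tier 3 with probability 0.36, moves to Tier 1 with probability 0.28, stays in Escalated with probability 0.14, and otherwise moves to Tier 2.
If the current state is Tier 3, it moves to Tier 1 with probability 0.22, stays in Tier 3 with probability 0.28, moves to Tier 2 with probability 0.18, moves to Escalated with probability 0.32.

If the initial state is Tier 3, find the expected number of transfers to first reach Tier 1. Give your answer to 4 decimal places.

3.9018

Let t(s) be the expected number of transfers to first reach Tier 1 from state s, with t(Tier 1) = 0. Conditioning on the first transfer:
t(Tier 2) = 1 + 0.32·t(Tier 2) + 0.14·t(Escalated) + 0.22·t(Tier 3)
t(Escalated) = 1 + 0.22·t(Tier 2) + 0.14·t(Escalated) + 0.36·t(Tier 3)
t(Tier 3) = 1 + 0.18·t(Tier 2) + 0.32·t(Escalated) + 0.28·t(Tier 3)
Solving: t(Tier 2) = 3.4926, t(Escalated) = 3.6896, t(Tier 3) = 3.9018.
Expected transfers from Tier 3 to Tier 1: 3.9018.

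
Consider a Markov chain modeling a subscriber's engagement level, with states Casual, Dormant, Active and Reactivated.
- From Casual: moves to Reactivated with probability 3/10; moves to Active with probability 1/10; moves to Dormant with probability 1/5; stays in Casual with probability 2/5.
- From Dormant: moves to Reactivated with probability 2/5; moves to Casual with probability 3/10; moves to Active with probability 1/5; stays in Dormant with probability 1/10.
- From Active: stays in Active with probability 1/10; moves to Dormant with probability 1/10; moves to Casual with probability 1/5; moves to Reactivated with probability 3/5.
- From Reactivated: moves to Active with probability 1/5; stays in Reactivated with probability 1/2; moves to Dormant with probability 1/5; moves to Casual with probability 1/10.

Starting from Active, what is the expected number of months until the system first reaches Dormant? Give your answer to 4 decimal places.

Let t(s) be the expected number of months to first reach Dormant from state s, with t(Dormant) = 0. Conditioning on the first month:
t(Casual) = 1 + 0.4·t(Casual) + 0.1·t(Active) + 0.3·t(Reactivated)
t(Active) = 1 + 0.2·t(Casual) + 0.1·t(Active) + 0.6·t(Reactivated)
t(Reactivated) = 1 + 0.1·t(Casual) + 0.2·t(Active) + 0.5·t(Reactivated)
Solving: t(Casual) = 5.3846, t(Active) = 5.9441, t(Reactivated) = 5.4545.
Expected months from Active to Dormant: 5.9441.

5.9441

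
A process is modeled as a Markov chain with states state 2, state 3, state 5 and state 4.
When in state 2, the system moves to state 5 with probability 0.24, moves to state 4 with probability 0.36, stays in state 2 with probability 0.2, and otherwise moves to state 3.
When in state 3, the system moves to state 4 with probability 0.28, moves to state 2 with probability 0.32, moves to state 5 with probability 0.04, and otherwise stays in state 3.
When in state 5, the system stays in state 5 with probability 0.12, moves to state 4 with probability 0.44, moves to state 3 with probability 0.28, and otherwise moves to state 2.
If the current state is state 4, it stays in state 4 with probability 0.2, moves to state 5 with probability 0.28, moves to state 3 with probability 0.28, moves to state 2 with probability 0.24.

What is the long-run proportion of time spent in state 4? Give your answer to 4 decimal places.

Let the stationary distribution be π with π = πP and π_1 + π_2 + π_3 + π_4 = 1.
π_1 = 0.2·π_1 + 0.32·π_2 + 0.16·π_3 + 0.24·π_4
π_2 = 0.2·π_1 + 0.36·π_2 + 0.28·π_3 + 0.28·π_4
π_3 = 0.24·π_1 + 0.04·π_2 + 0.12·π_3 + 0.28·π_4
Solving with the normalization constraint gives π = (0.2392, 0.2836, 0.1745, 0.3028).
So the stationary probability of state 4 is 0.3028.

0.3028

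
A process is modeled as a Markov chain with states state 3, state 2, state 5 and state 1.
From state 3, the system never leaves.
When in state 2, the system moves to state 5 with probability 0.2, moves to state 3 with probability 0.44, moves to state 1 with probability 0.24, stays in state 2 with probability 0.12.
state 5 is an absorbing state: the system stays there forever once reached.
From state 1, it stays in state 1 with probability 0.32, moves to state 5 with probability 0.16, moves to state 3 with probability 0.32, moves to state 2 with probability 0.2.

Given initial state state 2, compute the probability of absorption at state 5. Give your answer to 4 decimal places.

0.3169

Let h(s) be the probability of absorption at state 5 starting from transient state s. Then h(state 5) = 1 and h(state 3) = 0. By first-step analysis:
h(state 2) = 0.44·0 + 0.12·h(state 2) + 0.2·1 + 0.24·h(state 1)
h(state 1) = 0.32·0 + 0.2·h(state 2) + 0.16·1 + 0.32·h(state 1)
Solving: h(state 2) = 0.3169, h(state 1) = 0.3285.
Starting from state 2, the probability is 0.3169.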